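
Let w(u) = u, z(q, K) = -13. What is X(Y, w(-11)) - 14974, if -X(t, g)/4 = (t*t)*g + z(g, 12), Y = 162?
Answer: 1139814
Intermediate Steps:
X(t, g) = 52 - 4*g*t**2 (X(t, g) = -4*((t*t)*g - 13) = -4*(t**2*g - 13) = -4*(g*t**2 - 13) = -4*(-13 + g*t**2) = 52 - 4*g*t**2)
X(Y, w(-11)) - 14974 = (52 - 4*(-11)*162**2) - 14974 = (52 - 4*(-11)*26244) - 14974 = (52 + 1154736) - 14974 = 1154788 - 14974 = 1139814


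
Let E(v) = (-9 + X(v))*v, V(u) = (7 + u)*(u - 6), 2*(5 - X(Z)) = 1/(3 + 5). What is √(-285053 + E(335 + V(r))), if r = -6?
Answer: 7*I*√93507/4 ≈ 535.13*I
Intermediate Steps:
X(Z) = 79/16 (X(Z) = 5 - 1/(2*(3 + 5)) = 5 - ½/8 = 5 - ½*⅛ = 5 - 1/16 = 79/16)
V(u) = (-6 + u)*(7 + u) (V(u) = (7 + u)*(-6 + u) = (-6 + u)*(7 + u))
E(v) = -65*v/16 (E(v) = (-9 + 79/16)*v = -65*v/16)
√(-285053 + E(335 + V(r))) = √(-285053 - 65*(335 + (-42 - 6 + (-6)²))/16) = √(-285053 - 65*(335 + (-42 - 6 + 36))/16) = √(-285053 - 65*(335 - 12)/16) = √(-285053 - 65/16*323) = √(-285053 - 20995/16) = √(-4581843/16) = 7*I*√93507/4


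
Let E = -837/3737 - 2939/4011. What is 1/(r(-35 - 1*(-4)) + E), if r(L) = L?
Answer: -14989107/479002567 ≈ -0.031292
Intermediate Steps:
E = -14340250/14989107 (E = -837*1/3737 - 2939*1/4011 = -837/3737 - 2939/4011 = -14340250/14989107 ≈ -0.95671)
1/(r(-35 - 1*(-4)) + E) = 1/((-35 - 1*(-4)) - 14340250/14989107) = 1/((-35 + 4) - 14340250/14989107) = 1/(-31 - 14340250/14989107) = 1/(-479002567/14989107) = -14989107/479002567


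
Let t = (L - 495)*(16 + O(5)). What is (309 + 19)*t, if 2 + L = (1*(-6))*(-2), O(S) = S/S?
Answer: -2704360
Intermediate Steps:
O(S) = 1
L = 10 (L = -2 + (1*(-6))*(-2) = -2 - 6*(-2) = -2 + 12 = 10)
t = -8245 (t = (10 - 495)*(16 + 1) = -485*17 = -8245)
(309 + 19)*t = (309 + 19)*(-8245) = 328*(-8245) = -2704360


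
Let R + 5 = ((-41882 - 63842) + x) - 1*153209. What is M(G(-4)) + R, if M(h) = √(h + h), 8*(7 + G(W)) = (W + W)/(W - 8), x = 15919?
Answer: -243019 + I*√498/6 ≈ -2.4302e+5 + 3.7193*I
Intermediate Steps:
G(W) = -7 + W/(4*(-8 + W)) (G(W) = -7 + ((W + W)/(W - 8))/8 = -7 + ((2*W)/(-8 + W))/8 = -7 + (2*W/(-8 + W))/8 = -7 + W/(4*(-8 + W)))
M(h) = √2*√h (M(h) = √(2*h) = √2*√h)
R = -243019 (R = -5 + (((-41882 - 63842) + 15919) - 1*153209) = -5 + ((-105724 + 15919) - 153209) = -5 + (-89805 - 153209) = -5 - 243014 = -243019)
M(G(-4)) + R = √2*√((224 - 27*(-4))/(4*(-8 - 4))) - 243019 = √2*√((¼)*(224 + 108)/(-12)) - 243019 = √2*√((¼)*(-1/12)*332) - 243019 = √2*√(-83/12) - 243019 = √2*(I*√249/6) - 243019 = I*√498/6 - 243019 = -243019 + I*√498/6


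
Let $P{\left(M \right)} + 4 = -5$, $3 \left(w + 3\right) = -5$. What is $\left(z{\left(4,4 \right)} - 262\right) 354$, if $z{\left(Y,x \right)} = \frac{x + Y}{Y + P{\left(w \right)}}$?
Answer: $- \frac{466572}{5} \approx -93314.0$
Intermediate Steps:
$w = - \frac{14}{3}$ ($w = -3 + \frac{1}{3} \left(-5\right) = -3 - \frac{5}{3} = - \frac{14}{3} \approx -4.6667$)
$P{\left(M \right)} = -9$ ($P{\left(M \right)} = -4 - 5 = -9$)
$z{\left(Y,x \right)} = \frac{Y + x}{-9 + Y}$ ($z{\left(Y,x \right)} = \frac{x + Y}{Y - 9} = \frac{Y + x}{-9 + Y}$)
$\left(z{\left(4,4 \right)} - 262\right) 354 = \left(\frac{4 + 4}{-9 + 4} - 262\right) 354 = \left(\frac{1}{-5} \cdot 8 - 262\right) 354 = \left(\left(- \frac{1}{5}\right) 8 - 262\right) 354 = \left(- \frac{8}{5} - 262\right) 354 = \left(- \frac{1318}{5}\right) 354 = - \frac{466572}{5}$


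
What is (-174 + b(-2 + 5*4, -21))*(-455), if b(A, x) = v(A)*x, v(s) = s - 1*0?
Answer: 251160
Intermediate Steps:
v(s) = s (v(s) = s + 0 = s)
b(A, x) = A*x
(-174 + b(-2 + 5*4, -21))*(-455) = (-174 + (-2 + 5*4)*(-21))*(-455) = (-174 + (-2 + 20)*(-21))*(-455) = (-174 + 18*(-21))*(-455) = (-174 - 378)*(-455) = -552*(-455) = 251160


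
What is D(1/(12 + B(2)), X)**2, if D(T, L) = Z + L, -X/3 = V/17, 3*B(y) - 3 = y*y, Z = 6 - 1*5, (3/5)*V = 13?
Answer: 2304/289 ≈ 7.9723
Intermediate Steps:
V = 65/3 (V = (5/3)*13 = 65/3 ≈ 21.667)
Z = 1 (Z = 6 - 5 = 1)
B(y) = 1 + y**2/3 (B(y) = 1 + (y*y)/3 = 1 + y**2/3)
X = -65/17 ≈ -3.8235
D(T, L) = 1 + L
D(1/(12 + B(2)), X)**2 = (1 - 65/17)**2 = (-48/17)**2 = 2304/289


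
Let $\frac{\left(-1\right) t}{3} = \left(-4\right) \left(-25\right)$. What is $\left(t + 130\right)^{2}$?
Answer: $28900$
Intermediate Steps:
$t = -300$ ($t = - 3 \left(\left(-4\right) \left(-25\right)\right) = \left(-3\right) 100 = -300$)
$\left(t + 130\right)^{2} = \left(-300 + 130\right)^{2} = \left(-170\right)^{2} = 28900$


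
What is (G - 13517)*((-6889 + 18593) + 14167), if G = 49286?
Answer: 925379799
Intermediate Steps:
(G - 13517)*((-6889 + 18593) + 14167) = (49286 - 13517)*((-6889 + 18593) + 14167) = 35769*(11704 + 14167) = 35769*25871 = 925379799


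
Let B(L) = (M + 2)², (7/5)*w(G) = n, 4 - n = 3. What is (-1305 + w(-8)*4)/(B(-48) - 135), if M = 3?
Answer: 1823/154 ≈ 11.838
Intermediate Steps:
n = 1 (n = 4 - 1*3 = 4 - 3 = 1)
w(G) = 5/7 (w(G) = (5/7)*1 = 5/7)
B(L) = 25 (B(L) = (3 + 2)² = 5² = 25)
(-1305 + w(-8)*4)/(B(-48) - 135) = (-1305 + (5/7)*4)/(25 - 135) = (-1305 + 20/7)/(-110) = -9115/7*(-1/110) = 1823/154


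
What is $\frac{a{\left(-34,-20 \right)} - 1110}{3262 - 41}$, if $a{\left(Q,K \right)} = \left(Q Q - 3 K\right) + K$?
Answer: $\frac{86}{3221} \approx 0.0267$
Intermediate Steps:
$a{\left(Q,K \right)} = Q^{2} - 2 K$ ($a{\left(Q,K \right)} = \left(Q^{2} - 3 K\right) + K = Q^{2} - 2 K$)
$\frac{a{\left(-34,-20 \right)} - 1110}{3262 - 41} = \frac{\left(\left(-34\right)^{2} - -40\right) - 1110}{3262 - 41} = \frac{\left(1156 + 40\right) - 1110}{3221} = \left(1196 - 1110\right) \frac{1}{3221} = 86 \cdot \frac{1}{3221} = \frac{86}{3221}$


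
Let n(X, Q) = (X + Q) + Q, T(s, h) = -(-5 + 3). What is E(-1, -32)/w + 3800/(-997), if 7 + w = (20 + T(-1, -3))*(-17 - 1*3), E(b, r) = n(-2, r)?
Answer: -544266/148553 ≈ -3.6638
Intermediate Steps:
T(s, h) = 2 (T(s, h) = -1*(-2) = 2)
n(X, Q) = X + 2*Q (n(X, Q) = (Q + X) + Q = X + 2*Q)
E(b, r) = -2 + 2*r
w = -447 (w = -7 + (20 + 2)*(-17 - 1*3) = -7 + 22*(-17 - 3) = -7 + 22*(-20) = -7 - 440 = -447)
E(-1, -32)/w + 3800/(-997) = (-2 + 2*(-32))/(-447) + 3800/(-997) = (-2 - 64)*(-1/447) + 3800*(-1/997) = -66*(-1/447) - 3800/997 = 22/149 - 3800/997 = -544266/148553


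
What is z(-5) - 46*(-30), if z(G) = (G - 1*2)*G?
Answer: 1415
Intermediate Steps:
z(G) = G*(-2 + G) (z(G) = (G - 2)*G = (-2 + G)*G = G*(-2 + G))
z(-5) - 46*(-30) = -5*(-2 - 5) - 46*(-30) = -5*(-7) + 1380 = 35 + 1380 = 1415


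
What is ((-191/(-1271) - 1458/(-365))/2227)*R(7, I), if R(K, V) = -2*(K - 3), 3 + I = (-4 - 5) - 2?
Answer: -15382664/1033138705 ≈ -0.014889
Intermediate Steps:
I = -14 (I = -3 + ((-4 - 5) - 2) = -3 + (-9 - 2) = -3 - 11 = -14)
R(K, V) = 6 - 2*K (R(K, V) = -2*(-3 + K) = 6 - 2*K)
((-191/(-1271) - 1458/(-365))/2227)*R(7, I) = ((-191/(-1271) - 1458/(-365))/2227)*(6 - 2*7) = ((-191*(-1/1271) - 1458*(-1/365))*(1/2227))*(6 - 14) = ((191/1271 + 1458/365)*(1/2227))*(-8) = ((1922833/463915)*(1/2227))*(-8) = (1922833/1033138705)*(-8) = -15382664/1033138705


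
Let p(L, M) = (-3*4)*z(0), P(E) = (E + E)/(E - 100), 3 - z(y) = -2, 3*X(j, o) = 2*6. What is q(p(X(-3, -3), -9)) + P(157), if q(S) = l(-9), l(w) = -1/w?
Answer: 961/171 ≈ 5.6199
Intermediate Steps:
X(j, o) = 4 (X(j, o) = (2*6)/3 = (⅓)*12 = 4)
z(y) = 5 (z(y) = 3 - 1*(-2) = 3 + 2 = 5)
P(E) = 2*E/(-100 + E) (P(E) = (2*E)/(-100 + E) = 2*E/(-100 + E))
p(L, M) = -60 (p(L, M) = -3*4*5 = -12*5 = -60)
q(S) = ⅑ (q(S) = -1/(-9) = -1*(-⅑) = ⅑)
q(p(X(-3, -3), -9)) + P(157) = ⅑ + 2*157/(-100 + 157) = ⅑ + 2*157/57 = ⅑ + 2*157*(1/57) = ⅑ + 314/57 = 961/171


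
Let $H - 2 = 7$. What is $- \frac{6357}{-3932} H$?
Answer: $\frac{57213}{3932} \approx 14.551$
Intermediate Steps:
$H = 9$ ($H = 2 + 7 = 9$)
$- \frac{6357}{-3932} H = - \frac{6357}{-3932} \cdot 9 = \left(-6357\right) \left(- \frac{1}{3932}\right) 9 = \frac{6357}{3932} \cdot 9 = \frac{57213}{3932}$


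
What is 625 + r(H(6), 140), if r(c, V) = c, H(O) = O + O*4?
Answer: 655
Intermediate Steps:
H(O) = 5*O (H(O) = O + 4*O = 5*O)
625 + r(H(6), 140) = 625 + 5*6 = 625 + 30 = 655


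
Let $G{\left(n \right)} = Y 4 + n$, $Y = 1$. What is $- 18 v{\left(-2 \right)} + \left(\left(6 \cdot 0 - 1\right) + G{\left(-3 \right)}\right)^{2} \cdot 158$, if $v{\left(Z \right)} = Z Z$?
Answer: $-72$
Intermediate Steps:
$G{\left(n \right)} = 4 + n$ ($G{\left(n \right)} = 1 \cdot 4 + n = 4 + n$)
$v{\left(Z \right)} = Z^{2}$
$- 18 v{\left(-2 \right)} + \left(\left(6 \cdot 0 - 1\right) + G{\left(-3 \right)}\right)^{2} \cdot 158 = - 18 \left(-2\right)^{2} + \left(\left(6 \cdot 0 - 1\right) + \left(4 - 3\right)\right)^{2} \cdot 158 = \left(-18\right) 4 + \left(\left(0 - 1\right) + 1\right)^{2} \cdot 158 = -72 + \left(-1 + 1\right)^{2} \cdot 158 = -72 + 0^{2} \cdot 158 = -72 + 0 \cdot 158 = -72 + 0 = -72$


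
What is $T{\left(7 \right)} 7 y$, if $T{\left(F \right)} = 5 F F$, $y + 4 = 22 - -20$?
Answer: $65170$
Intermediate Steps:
$y = 38$ ($y = -4 + \left(22 - -20\right) = -4 + \left(22 + 20\right) = -4 + 42 = 38$)
$T{\left(F \right)} = 5 F^{2}$
$T{\left(7 \right)} 7 y = 5 \cdot 7^{2} \cdot 7 \cdot 38 = 5 \cdot 49 \cdot 7 \cdot 38 = 245 \cdot 7 \cdot 38 = 1715 \cdot 38 = 65170$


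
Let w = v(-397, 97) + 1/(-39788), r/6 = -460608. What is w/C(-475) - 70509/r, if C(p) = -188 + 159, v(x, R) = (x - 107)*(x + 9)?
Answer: -1791901813888511/265736731008 ≈ -6743.1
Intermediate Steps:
r = -2763648 (r = 6*(-460608) = -2763648)
v(x, R) = (-107 + x)*(9 + x)
C(p) = -29
w = 7780622975/39788 (w = (-963 + (-397)² - 98*(-397)) + 1/(-39788) = (-963 + 157609 + 38906) - 1/39788 = 195552 - 1/39788 = 7780622975/39788 ≈ 1.9555e+5)
w/C(-475) - 70509/r = (7780622975/39788)/(-29) - 70509/(-2763648) = (7780622975/39788)*(-1/29) - 70509*(-1/2763648) = -7780622975/1153852 + 23503/921216 = -1791901813888511/265736731008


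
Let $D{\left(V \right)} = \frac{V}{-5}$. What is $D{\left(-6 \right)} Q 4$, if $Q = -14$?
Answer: $- \frac{336}{5} \approx -67.2$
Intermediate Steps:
$D{\left(V \right)} = - \frac{V}{5}$ ($D{\left(V \right)} = V \left(- \frac{1}{5}\right) = - \frac{V}{5}$)
$D{\left(-6 \right)} Q 4 = \left(- \frac{1}{5}\right) \left(-6\right) \left(-14\right) 4 = \frac{6}{5} \left(-14\right) 4 = \left(- \frac{84}{5}\right) 4 = - \frac{336}{5}$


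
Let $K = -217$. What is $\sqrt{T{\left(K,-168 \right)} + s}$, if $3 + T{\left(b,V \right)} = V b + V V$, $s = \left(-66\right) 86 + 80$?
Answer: $\sqrt{59081} \approx 243.07$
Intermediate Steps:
$s = -5596$ ($s = -5676 + 80 = -5596$)
$T{\left(b,V \right)} = -3 + V^{2} + V b$ ($T{\left(b,V \right)} = -3 + \left(V b + V V\right) = -3 + \left(V b + V^{2}\right) = -3 + \left(V^{2} + V b\right) = -3 + V^{2} + V b$)
$\sqrt{T{\left(K,-168 \right)} + s} = \sqrt{\left(-3 + \left(-168\right)^{2} - -36456\right) - 5596} = \sqrt{\left(-3 + 28224 + 36456\right) - 5596} = \sqrt{64677 - 5596} = \sqrt{59081}$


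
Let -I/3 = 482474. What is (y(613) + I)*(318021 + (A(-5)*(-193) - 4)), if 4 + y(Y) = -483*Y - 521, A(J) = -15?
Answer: -559678871712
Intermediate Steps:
I = -1447422 (I = -3*482474 = -1447422)
y(Y) = -525 - 483*Y (y(Y) = -4 + (-483*Y - 521) = -4 + (-521 - 483*Y) = -525 - 483*Y)
(y(613) + I)*(318021 + (A(-5)*(-193) - 4)) = ((-525 - 483*613) - 1447422)*(318021 + (-15*(-193) - 4)) = ((-525 - 296079) - 1447422)*(318021 + (2895 - 4)) = (-296604 - 1447422)*(318021 + 2891) = -1744026*320912 = -559678871712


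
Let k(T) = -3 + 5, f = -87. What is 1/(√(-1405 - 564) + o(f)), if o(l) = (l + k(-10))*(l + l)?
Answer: -I/(√1969 - 14790*I) ≈ 6.7613e-5 - 2.0285e-7*I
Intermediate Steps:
k(T) = 2
o(l) = 2*l*(2 + l) (o(l) = (l + 2)*(l + l) = (2 + l)*(2*l) = 2*l*(2 + l))
1/(√(-1405 - 564) + o(f)) = 1/(√(-1405 - 564) + 2*(-87)*(2 - 87)) = 1/(√(-1969) + 2*(-87)*(-85)) = 1/(I*√1969 + 14790) = 1/(14790 + I*√1969)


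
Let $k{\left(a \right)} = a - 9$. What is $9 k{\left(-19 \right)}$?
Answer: $-252$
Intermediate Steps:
$k{\left(a \right)} = -9 + a$ ($k{\left(a \right)} = a - 9 = -9 + a$)
$9 k{\left(-19 \right)} = 9 \left(-9 - 19\right) = 9 \left(-28\right) = -252$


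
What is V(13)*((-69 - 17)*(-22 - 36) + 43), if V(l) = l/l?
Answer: 5031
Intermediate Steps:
V(l) = 1
V(13)*((-69 - 17)*(-22 - 36) + 43) = 1*((-69 - 17)*(-22 - 36) + 43) = 1*(-86*(-58) + 43) = 1*(4988 + 43) = 1*5031 = 5031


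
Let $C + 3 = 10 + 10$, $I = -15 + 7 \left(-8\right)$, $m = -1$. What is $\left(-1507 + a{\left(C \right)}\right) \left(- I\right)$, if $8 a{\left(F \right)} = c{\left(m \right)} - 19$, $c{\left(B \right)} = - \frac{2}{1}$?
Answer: $- \frac{857467}{8} \approx -1.0718 \cdot 10^{5}$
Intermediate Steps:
$I = -71$ ($I = -15 - 56 = -71$)
$c{\left(B \right)} = -2$ ($c{\left(B \right)} = \left(-2\right) 1 = -2$)
$C = 17$ ($C = -3 + \left(10 + 10\right) = -3 + 20 = 17$)
$a{\left(F \right)} = - \frac{21}{8}$ ($a{\left(F \right)} = \frac{-2 - 19}{8} = \frac{1}{8} \left(-21\right) = - \frac{21}{8}$)
$\left(-1507 + a{\left(C \right)}\right) \left(- I\right) = \left(-1507 - \frac{21}{8}\right) \left(\left(-1\right) \left(-71\right)\right) = \left(- \frac{12077}{8}\right) 71 = - \frac{857467}{8}$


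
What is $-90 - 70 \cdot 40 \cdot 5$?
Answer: $-14090$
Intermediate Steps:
$-90 - 70 \cdot 40 \cdot 5 = -90 - 14000 = -14090$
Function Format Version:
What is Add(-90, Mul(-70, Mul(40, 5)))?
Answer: -14090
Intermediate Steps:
Add(-90, Mul(-70, Mul(40, 5))) = Add(-90, Mul(-70, 200)) = Add(-90, -14000) = -14090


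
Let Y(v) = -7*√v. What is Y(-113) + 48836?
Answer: 48836 - 7*I*√113 ≈ 48836.0 - 74.411*I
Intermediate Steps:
Y(-113) + 48836 = -7*I*√113 + 48836 = 48836 - 7*I*√113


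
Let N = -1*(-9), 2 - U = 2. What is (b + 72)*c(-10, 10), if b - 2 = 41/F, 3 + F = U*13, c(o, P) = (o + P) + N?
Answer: 543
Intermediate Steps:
U = 0 (U = 2 - 1*2 = 2 - 2 = 0)
N = 9
c(o, P) = 9 + P + o (c(o, P) = (o + P) + 9 = (P + o) + 9 = 9 + P + o)
F = -3 (F = -3 + 0*13 = -3 + 0 = -3)
b = -35/3 (b = 2 + 41/(-3) = 2 + 41*(-⅓) = 2 - 41/3 = -35/3 ≈ -11.667)
(b + 72)*c(-10, 10) = (-35/3 + 72)*(9 + 10 - 10) = (181/3)*9 = 543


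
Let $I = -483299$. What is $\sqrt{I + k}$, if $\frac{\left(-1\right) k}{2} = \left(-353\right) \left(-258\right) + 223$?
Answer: $i \sqrt{665893} \approx 816.02 i$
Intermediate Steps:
$k = -182594$ ($k = - 2 \left(\left(-353\right) \left(-258\right) + 223\right) = - 2 \left(91074 + 223\right) = \left(-2\right) 91297 = -182594$)
$\sqrt{I + k} = \sqrt{-483299 - 182594} = \sqrt{-665893} = i \sqrt{665893}$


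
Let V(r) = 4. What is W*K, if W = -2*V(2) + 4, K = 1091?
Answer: -4364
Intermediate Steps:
W = -4 (W = -2*4 + 4 = -8 + 4 = -4)
W*K = -4*1091 = -4364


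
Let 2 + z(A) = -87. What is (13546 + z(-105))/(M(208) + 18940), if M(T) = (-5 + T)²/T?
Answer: 2799056/3980729 ≈ 0.70315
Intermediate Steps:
z(A) = -89 (z(A) = -2 - 87 = -89)
M(T) = (-5 + T)²/T
(13546 + z(-105))/(M(208) + 18940) = (13546 - 89)/((-5 + 208)²/208 + 18940) = 13457/((1/208)*203² + 18940) = 13457/((1/208)*41209 + 18940) = 13457/(41209/208 + 18940) = 13457/(3980729/208) = 13457*(208/3980729) = 2799056/3980729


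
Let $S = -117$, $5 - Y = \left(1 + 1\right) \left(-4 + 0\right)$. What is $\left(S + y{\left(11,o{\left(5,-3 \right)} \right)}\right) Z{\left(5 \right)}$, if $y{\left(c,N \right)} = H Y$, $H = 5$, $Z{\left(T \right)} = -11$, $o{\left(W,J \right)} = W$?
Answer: $572$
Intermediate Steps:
$Y = 13$ ($Y = 5 - \left(1 + 1\right) \left(-4 + 0\right) = 5 - 2 \left(-4\right) = 5 - -8 = 5 + 8 = 13$)
$y{\left(c,N \right)} = 65$ ($y{\left(c,N \right)} = 5 \cdot 13 = 65$)
$\left(S + y{\left(11,o{\left(5,-3 \right)} \right)}\right) Z{\left(5 \right)} = \left(-117 + 65\right) \left(-11\right) = \left(-52\right) \left(-11\right) = 572$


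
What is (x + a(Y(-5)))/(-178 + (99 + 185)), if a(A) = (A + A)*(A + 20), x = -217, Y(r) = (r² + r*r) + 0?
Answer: 6783/106 ≈ 63.991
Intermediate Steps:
Y(r) = 2*r² (Y(r) = (r² + r²) + 0 = 2*r² + 0 = 2*r²)
a(A) = 2*A*(20 + A) (a(A) = (2*A)*(20 + A) = 2*A*(20 + A))
(x + a(Y(-5)))/(-178 + (99 + 185)) = (-217 + 2*(2*(-5)²)*(20 + 2*(-5)²))/(-178 + (99 + 185)) = (-217 + 2*(2*25)*(20 + 2*25))/(-178 + 284) = (-217 + 2*50*(20 + 50))/106 = (-217 + 2*50*70)*(1/106) = (-217 + 7000)*(1/106) = 6783*(1/106) = 6783/106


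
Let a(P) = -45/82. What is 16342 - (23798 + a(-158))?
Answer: -611347/82 ≈ -7455.5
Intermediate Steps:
a(P) = -45/82 (a(P) = -45*1/82 = -45/82)
16342 - (23798 + a(-158)) = 16342 - (23798 - 45/82) = 16342 - 1*1951391/82 = 16342 - 1951391/82 = -611347/82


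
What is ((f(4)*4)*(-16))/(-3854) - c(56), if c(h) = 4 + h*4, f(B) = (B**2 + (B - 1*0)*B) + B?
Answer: -438204/1927 ≈ -227.40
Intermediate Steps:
f(B) = B + 2*B**2 (f(B) = (B**2 + (B + 0)*B) + B = (B**2 + B*B) + B = (B**2 + B**2) + B = 2*B**2 + B = B + 2*B**2)
c(h) = 4 + 4*h
((f(4)*4)*(-16))/(-3854) - c(56) = (((4*(1 + 2*4))*4)*(-16))/(-3854) - (4 + 4*56) = (((4*(1 + 8))*4)*(-16))*(-1/3854) - (4 + 224) = (((4*9)*4)*(-16))*(-1/3854) - 1*228 = ((36*4)*(-16))*(-1/3854) - 228 = (144*(-16))*(-1/3854) - 228 = -2304*(-1/3854) - 228 = 1152/1927 - 228 = -438204/1927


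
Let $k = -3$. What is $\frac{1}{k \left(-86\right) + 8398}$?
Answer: $\frac{1}{8656} \approx 0.00011553$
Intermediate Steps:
$\frac{1}{k \left(-86\right) + 8398} = \frac{1}{\left(-3\right) \left(-86\right) + 8398} = \frac{1}{258 + 8398} = \frac{1}{8656}$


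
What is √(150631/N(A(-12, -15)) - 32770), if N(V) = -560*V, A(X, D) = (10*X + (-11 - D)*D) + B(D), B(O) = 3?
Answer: I*√20121432908955/24780 ≈ 181.02*I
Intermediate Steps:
A(X, D) = 3 + 10*X + D*(-11 - D) (A(X, D) = (10*X + (-11 - D)*D) + 3 = (10*X + D*(-11 - D)) + 3 = 3 + 10*X + D*(-11 - D))
√(150631/N(A(-12, -15)) - 32770) = √(150631/((-560*(3 - 1*(-15)² - 11*(-15) + 10*(-12)))) - 32770) = √(150631/((-560*(3 - 1*225 + 165 - 120))) - 32770) = √(150631/((-560*(3 - 225 + 165 - 120))) - 32770) = √(150631/((-560*(-177))) - 32770) = √(150631/99120 - 32770) = √(-3248011769/99120) = I*√20121432908955/24780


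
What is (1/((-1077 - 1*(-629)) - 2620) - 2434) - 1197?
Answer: -11139909/3068 ≈ -3631.0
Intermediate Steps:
(1/((-1077 - 1*(-629)) - 2620) - 2434) - 1197 = (1/((-1077 + 629) - 2620) - 2434) - 1197 = (1/(-448 - 2620) - 2434) - 1197 = (1/(-3068) - 2434) - 1197 = (-1/3068 - 2434) - 1197 = -7467513/3068 - 1197 = -11139909/3068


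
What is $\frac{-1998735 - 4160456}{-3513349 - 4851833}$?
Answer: $\frac{6159191}{8365182} \approx 0.73629$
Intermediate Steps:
$\frac{-1998735 - 4160456}{-3513349 - 4851833} = - \frac{6159191}{-8365182} = \left(-6159191\right) \left(- \frac{1}{8365182}\right) = \frac{6159191}{8365182}$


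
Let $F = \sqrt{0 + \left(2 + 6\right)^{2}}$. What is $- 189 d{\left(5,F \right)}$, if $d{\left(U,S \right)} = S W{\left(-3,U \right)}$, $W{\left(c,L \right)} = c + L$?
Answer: $-3024$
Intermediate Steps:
$W{\left(c,L \right)} = L + c$
$F = 8$ ($F = \sqrt{0 + 8^{2}} = \sqrt{0 + 64} = \sqrt{64} = 8$)
$d{\left(U,S \right)} = S \left(-3 + U\right)$ ($d{\left(U,S \right)} = S \left(U - 3\right) = S \left(-3 + U\right)$)
$- 189 d{\left(5,F \right)} = - 189 \cdot 8 \left(-3 + 5\right) = - 189 \cdot 8 \cdot 2 = \left(-189\right) 16 = -3024$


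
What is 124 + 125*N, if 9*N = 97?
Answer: 13241/9 ≈ 1471.2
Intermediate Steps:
N = 97/9 (N = (⅑)*97 = 97/9 ≈ 10.778)
124 + 125*N = 124 + 125*(97/9) = 124 + 12125/9 = 13241/9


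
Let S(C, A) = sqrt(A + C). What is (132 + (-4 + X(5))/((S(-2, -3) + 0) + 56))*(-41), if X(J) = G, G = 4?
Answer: -5412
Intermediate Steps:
X(J) = 4
(132 + (-4 + X(5))/((S(-2, -3) + 0) + 56))*(-41) = (132 + (-4 + 4)/((sqrt(-3 - 2) + 0) + 56))*(-41) = (132 + 0/((sqrt(-5) + 0) + 56))*(-41) = (132 + 0/((I*sqrt(5) + 0) + 56))*(-41) = (132 + 0/(I*sqrt(5) + 56))*(-41) = (132 + 0/(56 + I*sqrt(5)))*(-41) = (132 + 0)*(-41) = 132*(-41) = -5412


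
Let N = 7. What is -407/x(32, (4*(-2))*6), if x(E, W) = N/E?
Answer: -13024/7 ≈ -1860.6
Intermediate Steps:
x(E, W) = 7/E
-407/x(32, (4*(-2))*6) = -407/(7/32) = -407/(7*(1/32)) = -407/7/32 = -407*32/7 = -13024/7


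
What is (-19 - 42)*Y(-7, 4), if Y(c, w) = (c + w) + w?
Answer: -61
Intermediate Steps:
Y(c, w) = c + 2*w
(-19 - 42)*Y(-7, 4) = (-19 - 42)*(-7 + 2*4) = -61*(-7 + 8) = -61*1 = -61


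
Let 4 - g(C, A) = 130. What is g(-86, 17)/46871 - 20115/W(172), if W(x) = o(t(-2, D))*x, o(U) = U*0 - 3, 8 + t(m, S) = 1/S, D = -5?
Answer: 314248383/8061812 ≈ 38.980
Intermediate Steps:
g(C, A) = -126 (g(C, A) = 4 - 1*130 = 4 - 130 = -126)
t(m, S) = -8 + 1/S
o(U) = -3 (o(U) = 0 - 3 = -3)
W(x) = -3*x
g(-86, 17)/46871 - 20115/W(172) = -126/46871 - 20115/((-3*172)) = -126*1/46871 - 20115/(-516) = -126/46871 - 20115*(-1/516) = -126/46871 + 6705/172 = 314248383/8061812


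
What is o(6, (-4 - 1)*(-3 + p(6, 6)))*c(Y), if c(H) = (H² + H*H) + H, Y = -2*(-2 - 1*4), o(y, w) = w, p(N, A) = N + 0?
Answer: -4500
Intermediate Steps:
p(N, A) = N
Y = 12 (Y = -2*(-2 - 4) = -2*(-6) = 12)
c(H) = H + 2*H² (c(H) = (H² + H²) + H = 2*H² + H = H + 2*H²)
o(6, (-4 - 1)*(-3 + p(6, 6)))*c(Y) = ((-4 - 1)*(-3 + 6))*(12*(1 + 2*12)) = (-5*3)*(12*(1 + 24)) = -180*25 = -15*300 = -4500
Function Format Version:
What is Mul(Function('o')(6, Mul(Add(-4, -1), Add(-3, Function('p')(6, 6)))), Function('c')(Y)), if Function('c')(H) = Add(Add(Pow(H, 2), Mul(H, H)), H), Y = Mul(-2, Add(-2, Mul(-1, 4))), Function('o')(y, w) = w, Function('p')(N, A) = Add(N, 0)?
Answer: -4500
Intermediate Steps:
Function('p')(N, A) = N
Y = 12 (Y = Mul(-2, Add(-2, -4)) = Mul(-2, -6) = 12)
Function('c')(H) = Add(H, Mul(2, Pow(H, 2))) (Function('c')(H) = Add(Add(Pow(H, 2), Pow(H, 2)), H) = Add(Mul(2, Pow(H, 2)), H) = Add(H, Mul(2, Pow(H, 2))))
Mul(Function('o')(6, Mul(Add(-4, -1), Add(-3, Function('p')(6, 6)))), Function('c')(Y)) = Mul(Mul(Add(-4, -1), Add(-3, 6)), Mul(12, Add(1, Mul(2, 12)))) = Mul(Mul(-5, 3), Mul(12, Add(1, 24))) = Mul(-15, Mul(12, 25)) = Mul(-15, 300) = -4500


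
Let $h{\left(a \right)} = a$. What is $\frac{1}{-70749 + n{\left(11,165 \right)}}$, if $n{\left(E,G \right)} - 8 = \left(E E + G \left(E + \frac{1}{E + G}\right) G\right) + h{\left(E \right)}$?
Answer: $\frac{16}{3664331} \approx 4.3664 \cdot 10^{-6}$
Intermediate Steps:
$n{\left(E,G \right)} = 8 + E + E^{2} + G^{2} \left(E + \frac{1}{E + G}\right)$ ($n{\left(E,G \right)} = 8 + \left(\left(E E + G \left(E + \frac{1}{E + G}\right) G\right) + E\right) = 8 + \left(\left(E^{2} + G^{2} \left(E + \frac{1}{E + G}\right)\right) + E\right) = 8 + \left(E + E^{2} + G^{2} \left(E + \frac{1}{E + G}\right)\right) = 8 + E + E^{2} + G^{2} \left(E + \frac{1}{E + G}\right)$)
$\frac{1}{-70749 + n{\left(11,165 \right)}} = \frac{1}{-70749 + \frac{11^{2} + 11^{3} + 165^{2} + 8 \cdot 11 + 8 \cdot 165 + 11 \cdot 165 + 11 \cdot 165^{3} + 165 \cdot 11^{2} + 11^{2} \cdot 165^{2}}{11 + 165}} = \frac{1}{-70749 + \frac{121 + 1331 + 27225 + 88 + 1320 + 1815 + 11 \cdot 4492125 + 165 \cdot 121 + 121 \cdot 27225}{176}} = \frac{1}{-70749 + \frac{121 + 1331 + 27225 + 88 + 1320 + 1815 + 49413375 + 19965 + 3294225}{176}} = \frac{1}{-70749 + \frac{1}{176} \cdot 52759465} = \frac{1}{-70749 + \frac{4796315}{16}} = \frac{1}{\frac{3664331}{16}} = \frac{16}{3664331}$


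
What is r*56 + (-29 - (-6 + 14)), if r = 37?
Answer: 2035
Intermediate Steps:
r*56 + (-29 - (-6 + 14)) = 37*56 + (-29 - (-6 + 14)) = 2072 + (-29 - 1*8) = 2072 + (-29 - 8) = 2072 - 37 = 2035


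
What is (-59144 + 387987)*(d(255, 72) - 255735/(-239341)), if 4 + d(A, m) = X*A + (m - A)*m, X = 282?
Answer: 4622464716616595/239341 ≈ 1.9313e+10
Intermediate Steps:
d(A, m) = -4 + 282*A + m*(m - A) (d(A, m) = -4 + (282*A + (m - A)*m) = -4 + (282*A + m*(m - A)) = -4 + 282*A + m*(m - A))
(-59144 + 387987)*(d(255, 72) - 255735/(-239341)) = (-59144 + 387987)*((-4 + 72² + 282*255 - 1*255*72) - 255735/(-239341)) = 328843*((-4 + 5184 + 71910 - 18360) - 255735*(-1/239341)) = 328843*(58730 + 255735/239341) = 328843*(14056752665/239341) = 4622464716616595/239341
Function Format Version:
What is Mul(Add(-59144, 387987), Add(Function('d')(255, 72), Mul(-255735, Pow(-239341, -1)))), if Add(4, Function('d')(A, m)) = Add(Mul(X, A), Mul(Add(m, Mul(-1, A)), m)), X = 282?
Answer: Rational(4622464716616595, 239341) ≈ 1.9313e+10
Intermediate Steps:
Function('d')(A, m) = Add(-4, Mul(282, A), Mul(m, Add(m, Mul(-1, A)))) (Function('d')(A, m) = Add(-4, Add(Mul(282, A), Mul(Add(m, Mul(-1, A)), m))) = Add(-4, Add(Mul(282, A), Mul(m, Add(m, Mul(-1, A))))) = Add(-4, Mul(282, A), Mul(m, Add(m, Mul(-1, A)))))
Mul(Add(-59144, 387987), Add(Function('d')(255, 72), Mul(-255735, Pow(-239341, -1)))) = Mul(Add(-59144, 387987), Add(Add(-4, Pow(72, 2), Mul(282, 255), Mul(-1, 255, 72)), Mul(-255735, Pow(-239341, -1)))) = Mul(328843, Add(Add(-4, 5184, 71910, -18360), Mul(-255735, Rational(-1, 239341)))) = Mul(328843, Add(58730, Rational(255735, 239341))) = Mul(328843, Rational(14056752665, 239341)) = Rational(4622464716616595, 239341)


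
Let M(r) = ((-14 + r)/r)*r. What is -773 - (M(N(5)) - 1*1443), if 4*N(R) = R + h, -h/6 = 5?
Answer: 2761/4 ≈ 690.25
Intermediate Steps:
h = -30 (h = -6*5 = -30)
N(R) = -15/2 + R/4 (N(R) = (R - 30)/4 = (-30 + R)/4 = -15/2 + R/4)
M(r) = -14 + r (M(r) = ((-14 + r)/r)*r = -14 + r)
-773 - (M(N(5)) - 1*1443) = -773 - ((-14 + (-15/2 + (1/4)*5)) - 1*1443) = -773 - ((-14 + (-15/2 + 5/4)) - 1443) = -773 - ((-14 - 25/4) - 1443) = -773 - (-81/4 - 1443) = -773 - 1*(-5853/4) = -773 + 5853/4 = 2761/4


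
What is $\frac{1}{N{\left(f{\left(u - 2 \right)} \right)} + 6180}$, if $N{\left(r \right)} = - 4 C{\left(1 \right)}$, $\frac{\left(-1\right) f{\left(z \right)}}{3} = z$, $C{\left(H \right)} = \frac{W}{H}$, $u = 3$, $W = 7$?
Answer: $\frac{1}{6152} \approx 0.00016255$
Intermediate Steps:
$C{\left(H \right)} = \frac{7}{H}$
$f{\left(z \right)} = - 3 z$
$N{\left(r \right)} = -28$ ($N{\left(r \right)} = - 4 \cdot \frac{7}{1} = - 4 \cdot 7 \cdot 1 = \left(-4\right) 7 = -28$)
$\frac{1}{N{\left(f{\left(u - 2 \right)} \right)} + 6180} = \frac{1}{-28 + 6180} = \frac{1}{6152}$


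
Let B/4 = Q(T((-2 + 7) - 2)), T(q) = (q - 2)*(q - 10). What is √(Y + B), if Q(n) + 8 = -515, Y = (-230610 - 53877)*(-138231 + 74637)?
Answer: √18091664186 ≈ 1.3451e+5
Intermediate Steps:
T(q) = (-10 + q)*(-2 + q) (T(q) = (-2 + q)*(-10 + q) = (-10 + q)*(-2 + q))
Y = 18091666278 (Y = -284487*(-63594) = 18091666278)
Q(n) = -523 (Q(n) = -8 - 515 = -523)
B = -2092 (B = 4*(-523) = -2092)
√(Y + B) = √(18091666278 - 2092) = √18091664186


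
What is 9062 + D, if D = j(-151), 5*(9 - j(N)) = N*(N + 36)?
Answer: 5598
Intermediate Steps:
j(N) = 9 - N*(36 + N)/5 (j(N) = 9 - N*(N + 36)/5 = 9 - N*(36 + N)/5)
D = -3464 (D = 9 - 36/5*(-151) - ⅕*(-151)² = 9 + 5436/5 - ⅕*22801 = 9 + 5436/5 - 22801/5 = -3464)
9062 + D = 9062 - 3464 = 5598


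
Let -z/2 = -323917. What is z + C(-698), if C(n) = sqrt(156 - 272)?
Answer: 647834 + 2*I*sqrt(29) ≈ 6.4783e+5 + 10.77*I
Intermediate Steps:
C(n) = 2*I*sqrt(29) (C(n) = sqrt(-116) = 2*I*sqrt(29))
z = 647834 (z = -2*(-323917) = 647834)
z + C(-698) = 647834 + 2*I*sqrt(29)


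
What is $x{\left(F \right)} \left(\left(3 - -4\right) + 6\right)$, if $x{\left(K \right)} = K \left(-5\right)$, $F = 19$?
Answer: $-1235$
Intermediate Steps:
$x{\left(K \right)} = - 5 K$
$x{\left(F \right)} \left(\left(3 - -4\right) + 6\right) = \left(-5\right) 19 \left(\left(3 - -4\right) + 6\right) = - 95 \left(\left(3 + 4\right) + 6\right) = - 95 \left(7 + 6\right) = \left(-95\right) 13 = -1235$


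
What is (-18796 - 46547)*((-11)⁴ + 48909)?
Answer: -4152547650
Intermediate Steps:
(-18796 - 46547)*((-11)⁴ + 48909) = -65343*(14641 + 48909) = -65343*63550 = -4152547650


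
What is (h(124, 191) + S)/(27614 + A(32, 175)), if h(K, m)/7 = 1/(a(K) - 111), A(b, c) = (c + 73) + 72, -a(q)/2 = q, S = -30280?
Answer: -10870527/10028306 ≈ -1.0840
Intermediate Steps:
a(q) = -2*q
A(b, c) = 145 + c (A(b, c) = (73 + c) + 72 = 145 + c)
h(K, m) = 7/(-111 - 2*K) (h(K, m) = 7/(-2*K - 111) = 7/(-111 - 2*K))
(h(124, 191) + S)/(27614 + A(32, 175)) = (-7/(111 + 2*124) - 30280)/(27614 + (145 + 175)) = (-7/(111 + 248) - 30280)/(27614 + 320) = (-7/359 - 30280)/27934 = (-7*1/359 - 30280)*(1/27934) = (-7/359 - 30280)*(1/27934) = -10870527/359*1/27934 = -10870527/10028306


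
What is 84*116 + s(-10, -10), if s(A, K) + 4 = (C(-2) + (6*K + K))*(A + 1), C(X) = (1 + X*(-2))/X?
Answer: 20785/2 ≈ 10393.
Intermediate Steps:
C(X) = (1 - 2*X)/X
s(A, K) = -4 + (1 + A)*(-5/2 + 7*K) (s(A, K) = -4 + ((-2 + 1/(-2)) + (6*K + K))*(A + 1) = -4 + ((-2 - ½) + 7*K)*(1 + A) = -4 + (-5/2 + 7*K)*(1 + A) = -4 + (1 + A)*(-5/2 + 7*K))
84*116 + s(-10, -10) = 84*116 + (-13/2 + 7*(-10) - 5/2*(-10) + 7*(-10)*(-10)) = 9744 + (-13/2 - 70 + 25 + 700) = 9744 + 1297/2 = 20785/2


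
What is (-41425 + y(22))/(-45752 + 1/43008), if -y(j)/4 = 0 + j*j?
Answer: 1864869888/1967702015 ≈ 0.94774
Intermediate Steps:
y(j) = -4*j² (y(j) = -4*(0 + j*j) = -4*(0 + j²) = -4*j²)
(-41425 + y(22))/(-45752 + 1/43008) = (-41425 - 4*22²)/(-45752 + 1/43008) = (-41425 - 4*484)/(-45752 + 1/43008) = (-41425 - 1936)/(-1967702015/43008) = -43361*(-43008/1967702015) = 1864869888/1967702015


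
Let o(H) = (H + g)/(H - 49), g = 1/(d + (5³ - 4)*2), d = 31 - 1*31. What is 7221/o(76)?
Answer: 15727338/6131 ≈ 2565.2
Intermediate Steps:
d = 0 (d = 31 - 31 = 0)
g = 1/242 (g = 1/(0 + (5³ - 4)*2) = 1/(0 + (125 - 4)*2) = 1/(0 + 121*2) = 1/(0 + 242) = 1/242 ≈ 0.0041322)
o(H) = (1/242 + H)/(-49 + H) (o(H) = (H + 1/242)/(H - 49) = (1/242 + H)/(-49 + H))
7221/o(76) = 7221/(((1/242 + 76)/(-49 + 76))) = 7221/(((18393/242)/27)) = 7221/(((1/27)*(18393/242))) = 7221/(6131/2178) = 7221*(2178/6131) = 15727338/6131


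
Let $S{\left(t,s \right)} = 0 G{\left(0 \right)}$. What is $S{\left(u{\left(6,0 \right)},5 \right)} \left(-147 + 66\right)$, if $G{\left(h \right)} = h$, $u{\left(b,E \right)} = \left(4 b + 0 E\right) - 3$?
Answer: $0$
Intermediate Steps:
$u{\left(b,E \right)} = -3 + 4 b$ ($u{\left(b,E \right)} = \left(4 b + 0\right) - 3 = 4 b - 3 = -3 + 4 b$)
$S{\left(t,s \right)} = 0$ ($S{\left(t,s \right)} = 0 \cdot 0 = 0$)
$S{\left(u{\left(6,0 \right)},5 \right)} \left(-147 + 66\right) = 0 \left(-147 + 66\right) = 0 \left(-81\right) = 0$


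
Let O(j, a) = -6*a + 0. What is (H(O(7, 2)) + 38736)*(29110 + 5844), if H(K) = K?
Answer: 1353558696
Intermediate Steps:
O(j, a) = -6*a
(H(O(7, 2)) + 38736)*(29110 + 5844) = (-6*2 + 38736)*(29110 + 5844) = (-12 + 38736)*34954 = 38724*34954 = 1353558696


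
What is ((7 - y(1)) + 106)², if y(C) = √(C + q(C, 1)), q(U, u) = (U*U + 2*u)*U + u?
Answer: (113 - √5)² ≈ 12269.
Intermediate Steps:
q(U, u) = u + U*(U² + 2*u) (q(U, u) = (U² + 2*u)*U + u = U*(U² + 2*u) + u = u + U*(U² + 2*u))
y(C) = √(1 + C³ + 3*C) (y(C) = √(C + (1 + C³ + 2*C*1)) = √(C + (1 + C³ + 2*C)) = √(1 + C³ + 3*C))
((7 - y(1)) + 106)² = ((7 - √(1 + 1³ + 3*1)) + 106)² = ((7 - √(1 + 1 + 3)) + 106)² = ((7 - √5) + 106)² = (113 - √5)²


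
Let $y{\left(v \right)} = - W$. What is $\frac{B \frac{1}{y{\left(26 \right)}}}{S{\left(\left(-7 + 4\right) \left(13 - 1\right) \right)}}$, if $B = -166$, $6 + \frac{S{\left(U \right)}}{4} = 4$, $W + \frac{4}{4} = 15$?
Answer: $- \frac{83}{56} \approx -1.4821$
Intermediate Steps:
$W = 14$ ($W = -1 + 15 = 14$)
$S{\left(U \right)} = -8$ ($S{\left(U \right)} = -24 + 4 \cdot 4 = -24 + 16 = -8$)
$y{\left(v \right)} = -14$ ($y{\left(v \right)} = \left(-1\right) 14 = -14$)
$\frac{B \frac{1}{y{\left(26 \right)}}}{S{\left(\left(-7 + 4\right) \left(13 - 1\right) \right)}} = \frac{\left(-166\right) \frac{1}{-14}}{-8} = \left(-166\right) \left(- \frac{1}{14}\right) \left(- \frac{1}{8}\right) = \frac{83}{7} \left(- \frac{1}{8}\right) = - \frac{83}{56}$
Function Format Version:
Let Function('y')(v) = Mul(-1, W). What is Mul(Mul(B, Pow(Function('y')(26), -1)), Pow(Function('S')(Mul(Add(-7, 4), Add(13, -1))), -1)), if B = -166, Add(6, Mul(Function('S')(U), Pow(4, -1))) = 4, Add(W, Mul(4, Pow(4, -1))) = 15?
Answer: Rational(-83, 56) ≈ -1.4821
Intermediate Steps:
W = 14 (W = Add(-1, 15) = 14)
Function('S')(U) = -8 (Function('S')(U) = Add(-24, Mul(4, 4)) = Add(-24, 16) = -8)
Function('y')(v) = -14 (Function('y')(v) = Mul(-1, 14) = -14)
Mul(Mul(B, Pow(Function('y')(26), -1)), Pow(Function('S')(Mul(Add(-7, 4), Add(13, -1))), -1)) = Mul(Mul(-166, Pow(-14, -1)), Pow(-8, -1)) = Mul(Mul(-166, Rational(-1, 14)), Rational(-1, 8)) = Mul(Rational(83, 7), Rational(-1, 8)) = Rational(-83, 56)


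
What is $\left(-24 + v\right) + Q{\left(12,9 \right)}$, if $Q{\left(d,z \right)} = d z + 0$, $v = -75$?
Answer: $9$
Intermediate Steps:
$Q{\left(d,z \right)} = d z$
$\left(-24 + v\right) + Q{\left(12,9 \right)} = \left(-24 - 75\right) + 12 \cdot 9 = -99 + 108 = 9$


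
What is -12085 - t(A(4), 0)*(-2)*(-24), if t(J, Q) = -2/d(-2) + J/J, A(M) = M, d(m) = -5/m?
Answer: -60473/5 ≈ -12095.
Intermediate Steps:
t(J, Q) = 1/5 (t(J, Q) = -2/((-5/(-2))) + J/J = -2/((-5*(-1/2))) + 1 = -2/5/2 + 1 = -2*2/5 + 1 = -4/5 + 1 = 1/5)
-12085 - t(A(4), 0)*(-2)*(-24) = -12085 - (1/5)*(-2)*(-24) = -12085 - (-2)*(-24)/5 = -12085 - 1*48/5 = -12085 - 48/5 = -60473/5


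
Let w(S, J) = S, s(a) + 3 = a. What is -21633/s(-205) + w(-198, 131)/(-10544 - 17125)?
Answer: 199534887/1918384 ≈ 104.01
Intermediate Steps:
s(a) = -3 + a
-21633/s(-205) + w(-198, 131)/(-10544 - 17125) = -21633/(-3 - 205) - 198/(-10544 - 17125) = -21633/(-208) - 198/(-27669) = -21633*(-1/208) - 198*(-1/27669) = 21633/208 + 66/9223 = 199534887/1918384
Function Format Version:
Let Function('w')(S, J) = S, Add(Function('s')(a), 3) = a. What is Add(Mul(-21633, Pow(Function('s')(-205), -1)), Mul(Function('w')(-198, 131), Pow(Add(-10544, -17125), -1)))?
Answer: Rational(199534887, 1918384) ≈ 104.01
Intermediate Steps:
Function('s')(a) = Add(-3, a)
Add(Mul(-21633, Pow(Function('s')(-205), -1)), Mul(Function('w')(-198, 131), Pow(Add(-10544, -17125), -1))) = Add(Mul(-21633, Pow(Add(-3, -205), -1)), Mul(-198, Pow(Add(-10544, -17125), -1))) = Add(Mul(-21633, Pow(-208, -1)), Mul(-198, Pow(-27669, -1))) = Add(Mul(-21633, Rational(-1, 208)), Mul(-198, Rational(-1, 27669))) = Add(Rational(21633, 208), Rational(66, 9223)) = Rational(199534887, 1918384)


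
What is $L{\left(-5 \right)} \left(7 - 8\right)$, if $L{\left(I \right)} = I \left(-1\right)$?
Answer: $-5$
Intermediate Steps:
$L{\left(I \right)} = - I$
$L{\left(-5 \right)} \left(7 - 8\right) = \left(-1\right) \left(-5\right) \left(7 - 8\right) = 5 \left(-1\right) = -5$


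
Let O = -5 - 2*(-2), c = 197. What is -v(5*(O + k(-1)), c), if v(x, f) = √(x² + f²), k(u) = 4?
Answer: -√39034 ≈ -197.57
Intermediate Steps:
O = -1 (O = -5 + 4 = -1)
v(x, f) = √(f² + x²)
-v(5*(O + k(-1)), c) = -√(197² + (5*(-1 + 4))²) = -√(38809 + (5*3)²) = -√(38809 + 15²) = -√(38809 + 225) = -√39034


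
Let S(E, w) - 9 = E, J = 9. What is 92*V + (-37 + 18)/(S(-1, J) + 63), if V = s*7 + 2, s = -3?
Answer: -124127/71 ≈ -1748.3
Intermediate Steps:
S(E, w) = 9 + E
V = -19 (V = -3*7 + 2 = -21 + 2 = -19)
92*V + (-37 + 18)/(S(-1, J) + 63) = 92*(-19) + (-37 + 18)/((9 - 1) + 63) = -1748 - 19/(8 + 63) = -1748 - 19/71 = -124127/71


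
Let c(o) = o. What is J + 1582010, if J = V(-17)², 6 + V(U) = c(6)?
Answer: 1582010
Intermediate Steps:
V(U) = 0 (V(U) = -6 + 6 = 0)
J = 0 (J = 0² = 0)
J + 1582010 = 0 + 1582010 = 1582010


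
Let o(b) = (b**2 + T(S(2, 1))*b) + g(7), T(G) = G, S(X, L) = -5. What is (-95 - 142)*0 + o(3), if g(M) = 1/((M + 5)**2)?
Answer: -863/144 ≈ -5.9931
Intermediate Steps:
g(M) = (5 + M)**(-2) (g(M) = 1/((5 + M)**2) = (5 + M)**(-2))
o(b) = 1/144 + b**2 - 5*b (o(b) = (b**2 - 5*b) + (5 + 7)**(-2) = (b**2 - 5*b) + 12**(-2) = (b**2 - 5*b) + 1/144 = 1/144 + b**2 - 5*b)
(-95 - 142)*0 + o(3) = (-95 - 142)*0 + (1/144 + 3**2 - 5*3) = -237*0 + (1/144 + 9 - 15) = 0 - 863/144 = -863/144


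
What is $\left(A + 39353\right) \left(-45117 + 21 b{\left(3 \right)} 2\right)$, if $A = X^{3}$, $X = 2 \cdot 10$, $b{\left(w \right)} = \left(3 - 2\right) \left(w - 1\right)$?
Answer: $-2132447649$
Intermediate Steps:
$b{\left(w \right)} = -1 + w$ ($b{\left(w \right)} = 1 \left(-1 + w\right) = -1 + w$)
$X = 20$
$A = 8000$ ($A = 20^{3} = 8000$)
$\left(A + 39353\right) \left(-45117 + 21 b{\left(3 \right)} 2\right) = \left(8000 + 39353\right) \left(-45117 + 21 \left(-1 + 3\right) 2\right) = 47353 \left(-45117 + 21 \cdot 2 \cdot 2\right) = 47353 \left(-45117 + 42 \cdot 2\right) = 47353 \left(-45117 + 84\right) = 47353 \left(-45033\right) = -2132447649$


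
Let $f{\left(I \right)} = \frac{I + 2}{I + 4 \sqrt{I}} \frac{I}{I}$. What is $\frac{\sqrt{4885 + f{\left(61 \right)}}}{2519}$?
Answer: $\frac{2 \sqrt{74512 + 4885 \sqrt{61}}}{2519 \sqrt{61 + 4 \sqrt{61}}} \approx 0.027748$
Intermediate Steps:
$f{\left(I \right)} = \frac{2 + I}{I + 4 \sqrt{I}}$ ($f{\left(I \right)} = \frac{2 + I}{I + 4 \sqrt{I}} 1 = \frac{2 + I}{I + 4 \sqrt{I}}$)
$\frac{\sqrt{4885 + f{\left(61 \right)}}}{2519} = \frac{\sqrt{4885 + \frac{2 + 61}{61 + 4 \sqrt{61}}}}{2519} = \sqrt{4885 + \frac{1}{61 + 4 \sqrt{61}} \cdot 63} \cdot \frac{1}{2519} = \sqrt{4885 + \frac{63}{61 + 4 \sqrt{61}}} \cdot \frac{1}{2519} = \frac{\sqrt{4885 + \frac{63}{61 + 4 \sqrt{61}}}}{2519}$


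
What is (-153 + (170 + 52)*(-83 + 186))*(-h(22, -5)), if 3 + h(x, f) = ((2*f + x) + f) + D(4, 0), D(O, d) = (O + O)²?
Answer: -1544484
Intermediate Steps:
D(O, d) = 4*O² (D(O, d) = (2*O)² = 4*O²)
h(x, f) = 61 + x + 3*f (h(x, f) = -3 + (((2*f + x) + f) + 4*4²) = -3 + (((x + 2*f) + f) + 4*16) = -3 + ((x + 3*f) + 64) = -3 + (64 + x + 3*f) = 61 + x + 3*f)
(-153 + (170 + 52)*(-83 + 186))*(-h(22, -5)) = (-153 + (170 + 52)*(-83 + 186))*(-(61 + 22 + 3*(-5))) = (-153 + 222*103)*(-(61 + 22 - 15)) = (-153 + 22866)*(-1*68) = 22713*(-68) = -1544484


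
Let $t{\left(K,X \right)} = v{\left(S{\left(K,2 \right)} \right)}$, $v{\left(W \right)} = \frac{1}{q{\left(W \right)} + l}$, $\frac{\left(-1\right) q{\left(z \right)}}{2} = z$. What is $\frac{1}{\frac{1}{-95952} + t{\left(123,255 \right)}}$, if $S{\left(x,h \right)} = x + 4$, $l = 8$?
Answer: $- \frac{3934032}{16033} \approx -245.37$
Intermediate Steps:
$q{\left(z \right)} = - 2 z$
$S{\left(x,h \right)} = 4 + x$
$v{\left(W \right)} = \frac{1}{8 - 2 W}$ ($v{\left(W \right)} = \frac{1}{- 2 W + 8} = \frac{1}{8 - 2 W}$)
$t{\left(K,X \right)} = - \frac{1}{2 K}$ ($t{\left(K,X \right)} = - \frac{1}{-8 + 2 \left(4 + K\right)} = - \frac{1}{-8 + \left(8 + 2 K\right)} = - \frac{1}{2 K}$)
$\frac{1}{\frac{1}{-95952} + t{\left(123,255 \right)}} = \frac{1}{\frac{1}{-95952} - \frac{1}{2 \cdot 123}} = \frac{1}{- \frac{1}{95952} - \frac{1}{246}} = \frac{1}{- \frac{16033}{3934032}} = - \frac{3934032}{16033}$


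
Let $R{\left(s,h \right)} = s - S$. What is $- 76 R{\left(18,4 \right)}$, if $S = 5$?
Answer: $-988$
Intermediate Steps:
$R{\left(s,h \right)} = -5 + s$ ($R{\left(s,h \right)} = s - 5 = -5 + s$)
$- 76 R{\left(18,4 \right)} = - 76 \left(-5 + 18\right) = \left(-76\right) 13 = -988$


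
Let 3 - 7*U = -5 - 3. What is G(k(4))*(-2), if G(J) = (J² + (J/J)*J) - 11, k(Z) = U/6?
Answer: 18821/882 ≈ 21.339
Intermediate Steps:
U = 11/7 (U = 3/7 - (-5 - 3)/7 = 3/7 - ⅐*(-8) = 3/7 + 8/7 = 11/7 ≈ 1.5714)
k(Z) = 11/42 (k(Z) = (11/7)/6 = (11/7)*(⅙) = 11/42)
G(J) = -11 + J + J² (G(J) = (J² + 1*J) - 11 = (J² + J) - 11 = (J + J²) - 11 = -11 + J + J²)
G(k(4))*(-2) = (-11 + 11/42 + (11/42)²)*(-2) = (-11 + 11/42 + 121/1764)*(-2) = -18821/1764*(-2) = 18821/882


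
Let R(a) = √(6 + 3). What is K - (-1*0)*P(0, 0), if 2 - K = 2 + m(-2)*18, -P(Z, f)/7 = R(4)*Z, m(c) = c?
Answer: 36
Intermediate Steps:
R(a) = 3 (R(a) = √9 = 3)
P(Z, f) = -21*Z
K = 36 (K = 2 - (2 - 2*18) = 2 - (2 - 36) = 2 - 1*(-34) = 2 + 34 = 36)
K - (-1*0)*P(0, 0) = 36 - (-1*0)*(-21*0) = 36 - 0*0 = 36 - 1*0 = 36 + 0 = 36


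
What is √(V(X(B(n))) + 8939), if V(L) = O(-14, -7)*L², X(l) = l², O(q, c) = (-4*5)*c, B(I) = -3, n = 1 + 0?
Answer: √20279 ≈ 142.40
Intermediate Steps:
n = 1
O(q, c) = -20*c
V(L) = 140*L² (V(L) = (-20*(-7))*L² = 140*L²)
√(V(X(B(n))) + 8939) = √(140*((-3)²)² + 8939) = √(140*9² + 8939) = √(140*81 + 8939) = √(11340 + 8939) = √20279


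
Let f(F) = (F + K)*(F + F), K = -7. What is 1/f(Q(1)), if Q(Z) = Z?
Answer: -1/12 ≈ -0.083333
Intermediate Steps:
f(F) = 2*F*(-7 + F) (f(F) = (F - 7)*(F + F) = (-7 + F)*(2*F) = 2*F*(-7 + F))
1/f(Q(1)) = 1/(2*1*(-7 + 1)) = 1/(2*1*(-6)) = 1/(-12) = -1/12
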